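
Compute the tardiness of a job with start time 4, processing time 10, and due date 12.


Completion = start + processing = 4 + 10 = 14
Tardiness = max(0, C - d) = max(0, 14 - 12)
= max(0, 2)
= 2


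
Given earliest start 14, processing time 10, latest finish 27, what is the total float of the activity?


EF = ES + duration = 14 + 10 = 24
LS = LF - duration = 27 - 10 = 17
Total Float = LF - EF = 27 - 24
(or LS - ES = 17 - 14)
= 3


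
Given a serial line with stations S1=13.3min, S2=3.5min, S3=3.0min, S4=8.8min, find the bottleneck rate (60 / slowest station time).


Bottleneck = longest station time
Station times: [13.3, 3.5, 3.0, 8.8]
Max = 13.3 min
Rate = 60 / 13.3
= 4.51 units/hour (bottleneck: 13.3min)


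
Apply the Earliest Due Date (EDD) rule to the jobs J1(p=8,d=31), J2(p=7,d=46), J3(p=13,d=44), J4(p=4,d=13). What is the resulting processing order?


EDD: sort by earliest due date
  J4: d=13, p=4
  J1: d=31, p=8
  J3: d=44, p=13
  J2: d=46, p=7
Order: J4 → J1 → J3 → J2


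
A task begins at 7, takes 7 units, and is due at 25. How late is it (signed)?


Completion = 7 + 7 = 14
Lateness = C - d = 14 - 25
= -11


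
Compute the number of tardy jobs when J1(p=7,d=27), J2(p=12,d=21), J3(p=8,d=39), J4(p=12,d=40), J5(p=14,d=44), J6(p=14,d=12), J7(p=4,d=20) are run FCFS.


Completion vs due date:
  J1: C=7, d=27 → on time
  J2: C=19, d=21 → on time
  J3: C=27, d=39 → on time
  J4: C=39, d=40 → on time
  J5: C=53, d=44 → TARDY
  J6: C=67, d=12 → TARDY
  J7: C=71, d=20 → TARDY
Tardy jobs: J5, J6, J7
Count = 3


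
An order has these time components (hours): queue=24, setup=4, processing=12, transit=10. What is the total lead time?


Lead time = queue + setup + processing + transit
= 24 + 4 + 12 + 10
= 50 hours


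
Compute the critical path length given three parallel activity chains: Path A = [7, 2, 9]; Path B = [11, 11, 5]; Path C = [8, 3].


Path A: 7 + 2 + 9 = 18
Path B: 11 + 11 + 5 = 27
Path C: 8 + 3 = 11
Critical path = longest = max(18, 27, 11)
= 27 (Path B)


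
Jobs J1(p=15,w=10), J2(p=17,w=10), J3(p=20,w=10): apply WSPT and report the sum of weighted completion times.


WSPT order (by p/w): J1 → J2 → J3
  J1: C=15, w·C=10×15=150
  J2: C=32, w·C=10×32=320
  J3: C=52, w·C=10×52=520
Σ w·C = 990
= 990


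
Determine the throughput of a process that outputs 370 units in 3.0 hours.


Throughput = units / time
= 370 / 3.0
= 123.3 units/hour


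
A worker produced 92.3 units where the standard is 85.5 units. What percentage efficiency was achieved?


Efficiency = (actual / standard) × 100
= (92.3 / 85.5) × 100
= 108.0%


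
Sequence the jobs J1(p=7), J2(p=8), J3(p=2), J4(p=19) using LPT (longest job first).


LPT: sort by longest processing time first
  J4: p=19
  J2: p=8
  J1: p=7
  J3: p=2
Order: J4 → J2 → J1 → J3


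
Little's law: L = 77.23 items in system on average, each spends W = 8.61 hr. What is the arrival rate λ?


Little's law: L = λW → λ = L / W
= 77.23 / 8.61
= 8.97 per hour


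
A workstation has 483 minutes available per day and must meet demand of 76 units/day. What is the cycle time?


Cycle time = available time / demand
= 483 / 76
= 6.36 min/unit


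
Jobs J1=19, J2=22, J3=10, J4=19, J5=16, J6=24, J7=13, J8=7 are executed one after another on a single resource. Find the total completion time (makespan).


Sequential makespan: sum all processing times
= 19 + 22 + 10 + 19 + 16 + 24 + 13 + 7
= 130 time units


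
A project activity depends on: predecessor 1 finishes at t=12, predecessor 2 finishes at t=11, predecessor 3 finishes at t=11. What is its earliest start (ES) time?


ES = max of all predecessor completion times
Predecessors: [12, 11, 11]
ES = max(12, 11, 11)
= 12


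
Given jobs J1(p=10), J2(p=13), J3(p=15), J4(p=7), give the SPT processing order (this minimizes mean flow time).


SPT: sort by shortest processing time
  J4: p=7
  J1: p=10
  J2: p=13
  J3: p=15
Order: J4 → J1 → J2 → J3


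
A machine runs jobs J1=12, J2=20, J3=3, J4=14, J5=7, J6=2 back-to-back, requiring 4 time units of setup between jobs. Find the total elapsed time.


Makespan = Σ processing + (n-1) × setup
= (12 + 20 + 3 + 14 + 7 + 2) + (6-1)×4
= 58 + 20
= 78 time units


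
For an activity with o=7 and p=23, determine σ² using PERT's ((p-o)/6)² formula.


σ² = ((p - o) / 6)² = (p - o)² / 36
= (23 - 7)² / 36
= 16² / 36
= 256 / 36
= 7.1111


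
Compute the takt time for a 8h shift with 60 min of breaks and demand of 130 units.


Available = 8×60 - 60 = 420 min
Takt time = 420 / 130
= 3.23 min/unit


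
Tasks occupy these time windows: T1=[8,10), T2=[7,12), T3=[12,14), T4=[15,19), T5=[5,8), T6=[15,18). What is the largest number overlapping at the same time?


Check each time point for overlaps:
  t=7: 2 tasks active (T2, T5)
Max concurrent = 2


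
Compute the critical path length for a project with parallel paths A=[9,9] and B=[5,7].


Path A: 9 + 9 = 18
Path B: 5 + 7 = 12
Critical path = longest = max(18, 12)
= 18 (Path A)


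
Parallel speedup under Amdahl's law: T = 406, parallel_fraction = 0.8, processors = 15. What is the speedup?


Amdahl's law: T_p = T × ((1-p) + p/N)
= 406 × ((1-0.8) + 0.8/15)
= 406 × (0.20 + 0.0533)
= 406 × 0.2533
= 102.85
Speedup = 406/102.85
= 3.95×


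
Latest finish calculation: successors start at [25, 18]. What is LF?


LF = min of all successor start times
Successors start at: [25, 18]
LF = min(25, 18)
= 18


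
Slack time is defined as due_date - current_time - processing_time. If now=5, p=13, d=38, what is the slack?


Slack = due - current_time - processing
= 38 - 5 - 13
= 20


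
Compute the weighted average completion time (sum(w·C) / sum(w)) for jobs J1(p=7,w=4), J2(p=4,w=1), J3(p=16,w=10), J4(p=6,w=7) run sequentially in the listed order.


Completion times:
  J1: C=7, w×C=4×7=28
  J2: C=11, w×C=1×11=11
  J3: C=27, w×C=10×27=270
  J4: C=33, w×C=7×33=231
Sum w×C = 540
Sum w = 22
Weighted avg = 540/22
= 24.55


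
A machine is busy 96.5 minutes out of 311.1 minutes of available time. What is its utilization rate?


Utilization = busy / total × 100
= 96.5 / 311.1 × 100
= 31.0%


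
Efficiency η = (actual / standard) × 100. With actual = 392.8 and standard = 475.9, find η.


Efficiency = (actual / standard) × 100
= (392.8 / 475.9) × 100
= 82.5%


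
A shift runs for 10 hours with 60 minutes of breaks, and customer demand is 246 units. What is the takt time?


Available = 10×60 - 60 = 540 min
Takt time = 540 / 246
= 2.20 min/unit


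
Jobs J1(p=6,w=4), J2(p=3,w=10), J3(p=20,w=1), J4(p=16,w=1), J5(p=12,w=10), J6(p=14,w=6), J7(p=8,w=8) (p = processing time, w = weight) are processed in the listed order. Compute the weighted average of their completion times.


Completion times:
  J1: C=6, w×C=4×6=24
  J2: C=9, w×C=10×9=90
  J3: C=29, w×C=1×29=29
  J4: C=45, w×C=1×45=45
  J5: C=57, w×C=10×57=570
  J6: C=71, w×C=6×71=426
  J7: C=79, w×C=8×79=632
Sum w×C = 1816
Sum w = 40
Weighted avg = 1816/40
= 45.40


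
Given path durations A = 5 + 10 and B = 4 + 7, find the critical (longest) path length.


Path A: 5 + 10 = 15
Path B: 4 + 7 = 11
Critical path = longest = max(15, 11)
= 15 (Path A)


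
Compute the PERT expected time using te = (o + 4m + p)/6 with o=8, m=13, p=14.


te = (o + 4m + p) / 6
= (8 + 4×13 + 14) / 6
= (8 + 52 + 14) / 6
= 74 / 6
= 12.33


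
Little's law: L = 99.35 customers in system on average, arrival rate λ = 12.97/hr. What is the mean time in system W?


Little's law: L = λW → W = L / λ
= 99.35 / 12.97
= 7.66 hours


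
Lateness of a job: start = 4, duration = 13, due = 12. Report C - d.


Completion = 4 + 13 = 17
Lateness = C - d = 17 - 12
= 5


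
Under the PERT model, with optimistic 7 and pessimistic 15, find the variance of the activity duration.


σ² = ((p - o) / 6)² = (p - o)² / 36
= (15 - 7)² / 36
= 8² / 36
= 64 / 36
= 1.7778


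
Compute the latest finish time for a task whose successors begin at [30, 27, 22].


LF = min of all successor start times
Successors start at: [30, 27, 22]
LF = min(30, 27, 22)
= 22


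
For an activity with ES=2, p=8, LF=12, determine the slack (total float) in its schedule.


EF = ES + duration = 2 + 8 = 10
LS = LF - duration = 12 - 8 = 4
Total Float = LF - EF = 12 - 10
(or LS - ES = 4 - 2)
= 2


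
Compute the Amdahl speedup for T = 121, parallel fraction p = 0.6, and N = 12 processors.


Amdahl's law: T_p = T × ((1-p) + p/N)
= 121 × ((1-0.6) + 0.6/12)
= 121 × (0.40 + 0.0500)
= 121 × 0.4500
= 54.45
Speedup = 121/54.45
= 2.22×


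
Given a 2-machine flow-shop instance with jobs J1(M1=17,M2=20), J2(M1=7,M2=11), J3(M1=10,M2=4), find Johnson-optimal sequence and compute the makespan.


Johnson's rule:
Group 1 (M1≤M2, sort by M1): ['J2', 'J1']
Group 2 (M1>M2, sort desc M2): ['J3']
Sequence: J2 → J1 → J3
Makespan calculation:
  J2: M1 done=7, M2 done=18
  J1: M1 done=24, M2 done=44
  J3: M1 done=34, M2 done=48
= Sequence: J2 → J1 → J3, Makespan: 48


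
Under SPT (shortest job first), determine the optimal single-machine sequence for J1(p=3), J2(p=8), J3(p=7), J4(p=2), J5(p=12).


SPT: sort by shortest processing time
  J4: p=2
  J1: p=3
  J3: p=7
  J2: p=8
  J5: p=12
Order: J4 → J1 → J3 → J2 → J5


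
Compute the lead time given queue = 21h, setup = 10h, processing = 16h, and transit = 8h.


Lead time = queue + setup + processing + transit
= 21 + 10 + 16 + 8
= 55 hours


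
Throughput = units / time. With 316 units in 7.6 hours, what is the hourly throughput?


Throughput = units / time
= 316 / 7.6
= 41.6 units/hour


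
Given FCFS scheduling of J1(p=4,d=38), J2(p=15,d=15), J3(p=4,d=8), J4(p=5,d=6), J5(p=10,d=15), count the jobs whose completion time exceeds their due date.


Completion vs due date:
  J1: C=4, d=38 → on time
  J2: C=19, d=15 → TARDY
  J3: C=23, d=8 → TARDY
  J4: C=28, d=6 → TARDY
  J5: C=38, d=15 → TARDY
Tardy jobs: J2, J3, J4, J5
Count = 4


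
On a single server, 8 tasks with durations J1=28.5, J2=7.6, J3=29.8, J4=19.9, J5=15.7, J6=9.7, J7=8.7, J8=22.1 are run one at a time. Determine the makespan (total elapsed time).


Sequential makespan: sum all processing times
= 28.5 + 7.6 + 29.8 + 19.9 + 15.7 + 9.7 + 8.7 + 22.1
= 142.0 time units


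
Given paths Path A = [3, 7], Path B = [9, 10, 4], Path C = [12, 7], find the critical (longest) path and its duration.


Path A: 3 + 7 = 10
Path B: 9 + 10 + 4 = 23
Path C: 12 + 7 = 19
Critical path = longest = max(10, 23, 19)
= 23 (Path B)


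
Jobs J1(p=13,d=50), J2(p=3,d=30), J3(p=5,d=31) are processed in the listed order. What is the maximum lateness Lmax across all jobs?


Lateness per job (L = C - d):
  J1: C=13, d=50, L=-37
  J2: C=16, d=30, L=-14
  J3: C=21, d=31, L=-10
Lmax = max(-37, -14, -10)
= -10


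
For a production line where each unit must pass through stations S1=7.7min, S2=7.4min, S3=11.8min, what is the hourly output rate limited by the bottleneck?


Bottleneck = longest station time
Station times: [7.7, 7.4, 11.8]
Max = 11.8 min
Rate = 60 / 11.8
= 5.08 units/hour (bottleneck: 11.8min)


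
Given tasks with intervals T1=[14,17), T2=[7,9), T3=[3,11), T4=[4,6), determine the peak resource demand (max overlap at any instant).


Check each time point for overlaps:
  t=4: 2 tasks active (T3, T4)
Max concurrent = 2


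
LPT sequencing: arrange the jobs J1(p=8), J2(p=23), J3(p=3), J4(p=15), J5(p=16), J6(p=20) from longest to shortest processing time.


LPT: sort by longest processing time first
  J2: p=23
  J6: p=20
  J5: p=16
  J4: p=15
  J1: p=8
  J3: p=3
Order: J2 → J6 → J5 → J4 → J1 → J3


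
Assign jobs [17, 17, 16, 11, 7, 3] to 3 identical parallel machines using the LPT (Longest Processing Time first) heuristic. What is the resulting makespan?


Jobs (LPT sorted): [17, 17, 16, 11, 7, 3]
Machines: 3
  J=17 → Machine 1 (load: 0+17=17)
  J=17 → Machine 2 (load: 0+17=17)
  J=16 → Machine 3 (load: 0+16=16)
  J=11 → Machine 3 (load: 16+11=27)
  J=7 → Machine 1 (load: 17+7=24)
  J=3 → Machine 2 (load: 17+3=20)
Machine loads: [24, 20, 27]
Makespan = max = 27 time units


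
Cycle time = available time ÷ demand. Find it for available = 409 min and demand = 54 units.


Cycle time = available time / demand
= 409 / 54
= 7.57 min/unit


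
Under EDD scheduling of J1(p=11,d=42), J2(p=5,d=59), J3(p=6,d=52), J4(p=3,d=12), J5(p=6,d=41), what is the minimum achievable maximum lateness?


EDD order: J4 → J5 → J1 → J3 → J2
Completion and lateness:
  J4: C=3, d=12, L=3-12=-9
  J5: C=9, d=41, L=9-41=-32
  J1: C=20, d=42, L=20-42=-22
  J3: C=26, d=52, L=26-52=-26
  J2: C=31, d=59, L=31-59=-28
Lmax = max(-9, -32, -22, -26, -28)
= -9


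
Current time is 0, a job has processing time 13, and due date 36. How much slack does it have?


Slack = due - current_time - processing
= 36 - 0 - 13
= 23


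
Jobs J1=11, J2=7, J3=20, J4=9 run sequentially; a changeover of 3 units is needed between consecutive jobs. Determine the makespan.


Makespan = Σ processing + (n-1) × setup
= (11 + 7 + 20 + 9) + (4-1)×3
= 47 + 9
= 56 time units


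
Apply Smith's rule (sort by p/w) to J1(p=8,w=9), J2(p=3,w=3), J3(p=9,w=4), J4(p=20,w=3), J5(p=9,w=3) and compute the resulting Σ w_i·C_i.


WSPT order (by p/w): J1 → J2 → J3 → J5 → J4
  J1: C=8, w·C=9×8=72
  J2: C=11, w·C=3×11=33
  J3: C=20, w·C=4×20=80
  J5: C=29, w·C=3×29=87
  J4: C=49, w·C=3×49=147
Σ w·C = 419
= 419


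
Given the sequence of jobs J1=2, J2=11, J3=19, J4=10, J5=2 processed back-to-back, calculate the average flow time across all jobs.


Completion times:
  J1: completes at 2
  J2: completes at 13
  J3: completes at 32
  J4: completes at 42
  J5: completes at 44
Sum = 133
Average = 133/5
= 26.60


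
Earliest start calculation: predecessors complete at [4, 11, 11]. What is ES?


ES = max of all predecessor completion times
Predecessors: [4, 11, 11]
ES = max(4, 11, 11)
= 11


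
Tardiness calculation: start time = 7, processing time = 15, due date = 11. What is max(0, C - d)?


Completion = start + processing = 7 + 15 = 22
Tardiness = max(0, C - d) = max(0, 22 - 11)
= max(0, 11)
= 11


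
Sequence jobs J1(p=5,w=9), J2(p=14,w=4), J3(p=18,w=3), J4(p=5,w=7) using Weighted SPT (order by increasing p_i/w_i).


WSPT (Smith's rule): sort by p/w ascending
  J1: p/w = 5/9 = 0.556
  J4: p/w = 5/7 = 0.714
  J2: p/w = 14/4 = 3.500
  J3: p/w = 18/3 = 6.000
Order: J1 → J4 → J2 → J3


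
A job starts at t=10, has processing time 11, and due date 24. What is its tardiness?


Completion = start + processing = 10 + 11 = 21
Tardiness = max(0, C - d) = max(0, 21 - 24)
= max(0, -3)
= 0


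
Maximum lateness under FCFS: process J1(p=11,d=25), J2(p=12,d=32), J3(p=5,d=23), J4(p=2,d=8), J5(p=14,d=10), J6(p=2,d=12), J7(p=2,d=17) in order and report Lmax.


Lateness per job (L = C - d):
  J1: C=11, d=25, L=-14
  J2: C=23, d=32, L=-9
  J3: C=28, d=23, L=5
  J4: C=30, d=8, L=22
  J5: C=44, d=10, L=34
  J6: C=46, d=12, L=34
  J7: C=48, d=17, L=31
Lmax = max(-14, -9, 5, 22, 34, 34, 31)
= 34


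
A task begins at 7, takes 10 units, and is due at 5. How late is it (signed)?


Completion = 7 + 10 = 17
Lateness = C - d = 17 - 5
= 12


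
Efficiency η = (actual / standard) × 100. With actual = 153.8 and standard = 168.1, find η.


Efficiency = (actual / standard) × 100
= (153.8 / 168.1) × 100
= 91.5%


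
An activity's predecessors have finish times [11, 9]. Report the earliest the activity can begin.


ES = max of all predecessor completion times
Predecessors: [11, 9]
ES = max(11, 9)
= 11


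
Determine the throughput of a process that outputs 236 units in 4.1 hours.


Throughput = units / time
= 236 / 4.1
= 57.6 units/hour


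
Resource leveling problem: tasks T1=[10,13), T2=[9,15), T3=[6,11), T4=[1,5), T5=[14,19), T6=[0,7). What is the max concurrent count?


Check each time point for overlaps:
  t=10: 3 tasks active (T1, T2, T3)
Max concurrent = 3


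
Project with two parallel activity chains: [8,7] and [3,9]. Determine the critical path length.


Path A: 8 + 7 = 15
Path B: 3 + 9 = 12
Critical path = longest = max(15, 12)
= 15 (Path A)


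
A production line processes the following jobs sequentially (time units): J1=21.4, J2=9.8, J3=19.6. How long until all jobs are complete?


Sequential makespan: sum all processing times
= 21.4 + 9.8 + 19.6
= 50.8 time units


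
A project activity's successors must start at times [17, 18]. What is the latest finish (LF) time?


LF = min of all successor start times
Successors start at: [17, 18]
LF = min(17, 18)
= 17


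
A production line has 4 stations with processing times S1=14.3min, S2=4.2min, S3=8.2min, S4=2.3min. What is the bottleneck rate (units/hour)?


Bottleneck = longest station time
Station times: [14.3, 4.2, 8.2, 2.3]
Max = 14.3 min
Rate = 60 / 14.3
= 4.20 units/hour (bottleneck: 14.3min)


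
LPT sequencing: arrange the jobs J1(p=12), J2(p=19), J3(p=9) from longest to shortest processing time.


LPT: sort by longest processing time first
  J2: p=19
  J1: p=12
  J3: p=9
Order: J2 → J1 → J3


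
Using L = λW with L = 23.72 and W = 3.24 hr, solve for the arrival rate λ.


Little's law: L = λW → λ = L / W
= 23.72 / 3.24
= 7.32 per hour


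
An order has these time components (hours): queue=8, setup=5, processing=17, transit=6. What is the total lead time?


Lead time = queue + setup + processing + transit
= 8 + 5 + 17 + 6
= 36 hours


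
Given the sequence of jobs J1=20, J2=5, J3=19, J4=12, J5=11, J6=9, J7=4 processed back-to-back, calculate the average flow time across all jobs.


Completion times:
  J1: completes at 20
  J2: completes at 25
  J3: completes at 44
  J4: completes at 56
  J5: completes at 67
  J6: completes at 76
  J7: completes at 80
Sum = 368
Average = 368/7
= 52.57


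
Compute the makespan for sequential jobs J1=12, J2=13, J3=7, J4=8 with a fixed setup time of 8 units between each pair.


Makespan = Σ processing + (n-1) × setup
= (12 + 13 + 7 + 8) + (4-1)×8
= 40 + 24
= 64 time units


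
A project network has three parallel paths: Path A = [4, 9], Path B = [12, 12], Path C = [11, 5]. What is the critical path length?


Path A: 4 + 9 = 13
Path B: 12 + 12 = 24
Path C: 11 + 5 = 16
Critical path = longest = max(13, 24, 16)
= 24 (Path B)


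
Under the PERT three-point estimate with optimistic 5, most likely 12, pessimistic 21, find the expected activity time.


te = (o + 4m + p) / 6
= (5 + 4×12 + 21) / 6
= (5 + 48 + 21) / 6
= 74 / 6
= 12.33


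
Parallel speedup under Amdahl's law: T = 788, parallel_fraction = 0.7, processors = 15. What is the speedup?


Amdahl's law: T_p = T × ((1-p) + p/N)
= 788 × ((1-0.7) + 0.7/15)
= 788 × (0.30 + 0.0467)
= 788 × 0.3467
= 273.17
Speedup = 788/273.17
= 2.88×


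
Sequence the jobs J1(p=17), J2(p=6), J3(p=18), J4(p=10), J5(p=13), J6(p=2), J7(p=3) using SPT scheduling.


SPT: sort by shortest processing time
  J6: p=2
  J7: p=3
  J2: p=6
  J4: p=10
  J5: p=13
  J1: p=17
  J3: p=18
Order: J6 → J7 → J2 → J4 → J5 → J1 → J3


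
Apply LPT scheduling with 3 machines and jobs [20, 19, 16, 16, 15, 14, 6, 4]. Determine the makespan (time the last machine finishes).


Jobs (LPT sorted): [20, 19, 16, 16, 15, 14, 6, 4]
Machines: 3
  J=20 → Machine 1 (load: 0+20=20)
  J=19 → Machine 2 (load: 0+19=19)
  J=16 → Machine 3 (load: 0+16=16)
  J=16 → Machine 3 (load: 16+16=32)
  J=15 → Machine 2 (load: 19+15=34)
  J=14 → Machine 1 (load: 20+14=34)
  J=6 → Machine 3 (load: 32+6=38)
  J=4 → Machine 1 (load: 34+4=38)
Machine loads: [38, 34, 38]
Makespan = max = 38 time units


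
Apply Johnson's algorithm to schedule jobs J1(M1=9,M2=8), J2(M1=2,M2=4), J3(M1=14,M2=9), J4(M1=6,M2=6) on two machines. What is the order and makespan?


Johnson's rule:
Group 1 (M1≤M2, sort by M1): ['J2', 'J4']
Group 2 (M1>M2, sort desc M2): ['J3', 'J1']
Sequence: J2 → J4 → J3 → J1
Makespan calculation:
  J2: M1 done=2, M2 done=6
  J4: M1 done=8, M2 done=14
  J3: M1 done=22, M2 done=31
  J1: M1 done=31, M2 done=39
= Sequence: J2 → J4 → J3 → J1, Makespan: 39


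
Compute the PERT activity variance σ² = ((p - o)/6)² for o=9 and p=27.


σ² = ((p - o) / 6)² = (p - o)² / 36
= (27 - 9)² / 36
= 18² / 36
= 324 / 36
= 9.0000


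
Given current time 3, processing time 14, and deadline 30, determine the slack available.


Slack = due - current_time - processing
= 30 - 3 - 14
= 13


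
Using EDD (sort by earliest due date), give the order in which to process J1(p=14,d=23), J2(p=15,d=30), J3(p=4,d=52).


EDD: sort by earliest due date
  J1: d=23, p=14
  J2: d=30, p=15
  J3: d=52, p=4
Order: J1 → J2 → J3


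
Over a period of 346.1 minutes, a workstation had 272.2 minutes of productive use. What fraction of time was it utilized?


Utilization = busy / total × 100
= 272.2 / 346.1 × 100
= 78.6%


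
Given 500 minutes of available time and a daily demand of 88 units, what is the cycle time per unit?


Cycle time = available time / demand
= 500 / 88
= 5.68 min/unit


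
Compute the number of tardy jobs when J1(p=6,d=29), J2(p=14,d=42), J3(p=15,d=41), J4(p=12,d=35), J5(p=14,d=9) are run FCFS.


Completion vs due date:
  J1: C=6, d=29 → on time
  J2: C=20, d=42 → on time
  J3: C=35, d=41 → on time
  J4: C=47, d=35 → TARDY
  J5: C=61, d=9 → TARDY
Tardy jobs: J4, J5
Count = 2


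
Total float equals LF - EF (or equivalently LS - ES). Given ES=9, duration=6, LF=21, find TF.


EF = ES + duration = 9 + 6 = 15
LS = LF - duration = 21 - 6 = 15
Total Float = LF - EF = 21 - 15
(or LS - ES = 15 - 9)
= 6


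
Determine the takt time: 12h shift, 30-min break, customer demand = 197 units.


Available = 12×60 - 30 = 690 min
Takt time = 690 / 197
= 3.50 min/unit


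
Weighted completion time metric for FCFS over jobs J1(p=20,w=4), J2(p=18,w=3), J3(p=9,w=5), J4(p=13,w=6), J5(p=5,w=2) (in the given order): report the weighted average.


Completion times:
  J1: C=20, w×C=4×20=80
  J2: C=38, w×C=3×38=114
  J3: C=47, w×C=5×47=235
  J4: C=60, w×C=6×60=360
  J5: C=65, w×C=2×65=130
Sum w×C = 919
Sum w = 20
Weighted avg = 919/20
= 45.95


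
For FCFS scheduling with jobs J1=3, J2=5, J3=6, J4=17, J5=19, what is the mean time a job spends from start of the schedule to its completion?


Completion times:
  J1: completes at 3
  J2: completes at 8
  J3: completes at 14
  J4: completes at 31
  J5: completes at 50
Sum = 106
Average = 106/5
= 21.20


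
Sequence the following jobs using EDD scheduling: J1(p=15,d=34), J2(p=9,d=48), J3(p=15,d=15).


EDD: sort by earliest due date
  J3: d=15, p=15
  J1: d=34, p=15
  J2: d=48, p=9
Order: J3 → J1 → J2


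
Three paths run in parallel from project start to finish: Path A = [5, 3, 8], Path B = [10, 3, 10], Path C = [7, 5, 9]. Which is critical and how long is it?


Path A: 5 + 3 + 8 = 16
Path B: 10 + 3 + 10 = 23
Path C: 7 + 5 + 9 = 21
Critical path = longest = max(16, 23, 21)
= 23 (Path B)


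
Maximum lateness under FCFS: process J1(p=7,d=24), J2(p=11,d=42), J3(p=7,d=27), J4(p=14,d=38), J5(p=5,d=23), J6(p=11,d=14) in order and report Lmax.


Lateness per job (L = C - d):
  J1: C=7, d=24, L=-17
  J2: C=18, d=42, L=-24
  J3: C=25, d=27, L=-2
  J4: C=39, d=38, L=1
  J5: C=44, d=23, L=21
  J6: C=55, d=14, L=41
Lmax = max(-17, -24, -2, 1, 21, 41)
= 41


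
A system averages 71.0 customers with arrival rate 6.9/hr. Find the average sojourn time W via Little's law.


Little's law: L = λW → W = L / λ
= 71.0 / 6.9
= 10.29 hours


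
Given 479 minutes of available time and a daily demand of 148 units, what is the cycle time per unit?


Cycle time = available time / demand
= 479 / 148
= 3.24 min/unit


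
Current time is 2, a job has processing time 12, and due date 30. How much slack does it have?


Slack = due - current_time - processing
= 30 - 2 - 12
= 16


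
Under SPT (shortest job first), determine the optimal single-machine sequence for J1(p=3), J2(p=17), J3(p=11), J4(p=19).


SPT: sort by shortest processing time
  J1: p=3
  J3: p=11
  J2: p=17
  J4: p=19
Order: J1 → J3 → J2 → J4


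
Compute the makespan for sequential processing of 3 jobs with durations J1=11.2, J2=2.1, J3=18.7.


Sequential makespan: sum all processing times
= 11.2 + 2.1 + 18.7
= 32.0 time units


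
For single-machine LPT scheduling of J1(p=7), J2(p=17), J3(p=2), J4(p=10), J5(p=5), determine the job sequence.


LPT: sort by longest processing time first
  J2: p=17
  J4: p=10
  J1: p=7
  J5: p=5
  J3: p=2
Order: J2 → J4 → J1 → J5 → J3


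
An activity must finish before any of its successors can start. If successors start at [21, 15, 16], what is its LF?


LF = min of all successor start times
Successors start at: [21, 15, 16]
LF = min(21, 15, 16)
= 15


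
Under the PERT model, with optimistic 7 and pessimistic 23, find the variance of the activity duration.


σ² = ((p - o) / 6)² = (p - o)² / 36
= (23 - 7)² / 36
= 16² / 36
= 256 / 36
= 7.1111


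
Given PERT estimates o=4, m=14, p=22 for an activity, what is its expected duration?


te = (o + 4m + p) / 6
= (4 + 4×14 + 22) / 6
= (4 + 56 + 22) / 6
= 82 / 6
= 13.67


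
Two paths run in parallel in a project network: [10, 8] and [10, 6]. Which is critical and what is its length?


Path A: 10 + 8 = 18
Path B: 10 + 6 = 16
Critical path = longest = max(18, 16)
= 18 (Path A)


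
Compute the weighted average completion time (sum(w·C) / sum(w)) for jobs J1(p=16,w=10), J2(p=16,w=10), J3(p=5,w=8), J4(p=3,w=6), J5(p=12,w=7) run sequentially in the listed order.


Completion times:
  J1: C=16, w×C=10×16=160
  J2: C=32, w×C=10×32=320
  J3: C=37, w×C=8×37=296
  J4: C=40, w×C=6×40=240
  J5: C=52, w×C=7×52=364
Sum w×C = 1380
Sum w = 41
Weighted avg = 1380/41
= 33.66


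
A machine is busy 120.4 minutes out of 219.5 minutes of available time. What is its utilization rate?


Utilization = busy / total × 100
= 120.4 / 219.5 × 100
= 54.9%


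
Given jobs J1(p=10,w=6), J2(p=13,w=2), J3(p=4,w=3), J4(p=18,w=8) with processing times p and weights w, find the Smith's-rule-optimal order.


WSPT (Smith's rule): sort by p/w ascending
  J3: p/w = 4/3 = 1.333
  J1: p/w = 10/6 = 1.667
  J4: p/w = 18/8 = 2.250
  J2: p/w = 13/2 = 6.500
Order: J3 → J1 → J4 → J2


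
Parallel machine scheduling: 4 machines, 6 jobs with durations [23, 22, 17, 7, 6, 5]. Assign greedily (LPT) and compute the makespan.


Jobs (LPT sorted): [23, 22, 17, 7, 6, 5]
Machines: 4
  J=23 → Machine 1 (load: 0+23=23)
  J=22 → Machine 2 (load: 0+22=22)
  J=17 → Machine 3 (load: 0+17=17)
  J=7 → Machine 4 (load: 0+7=7)
  J=6 → Machine 4 (load: 7+6=13)
  J=5 → Machine 4 (load: 13+5=18)
Machine loads: [23, 22, 17, 18]
Makespan = max = 23 time units


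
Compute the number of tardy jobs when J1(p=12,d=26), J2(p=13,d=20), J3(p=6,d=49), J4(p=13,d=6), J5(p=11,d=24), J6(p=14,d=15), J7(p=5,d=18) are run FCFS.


Completion vs due date:
  J1: C=12, d=26 → on time
  J2: C=25, d=20 → TARDY
  J3: C=31, d=49 → on time
  J4: C=44, d=6 → TARDY
  J5: C=55, d=24 → TARDY
  J6: C=69, d=15 → TARDY
  J7: C=74, d=18 → TARDY
Tardy jobs: J2, J4, J5, J6, J7
Count = 5


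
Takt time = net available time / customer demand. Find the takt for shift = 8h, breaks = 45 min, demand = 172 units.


Available = 8×60 - 45 = 435 min
Takt time = 435 / 172
= 2.53 min/unit


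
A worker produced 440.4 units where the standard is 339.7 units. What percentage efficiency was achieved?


Efficiency = (actual / standard) × 100
= (440.4 / 339.7) × 100
= 129.6%


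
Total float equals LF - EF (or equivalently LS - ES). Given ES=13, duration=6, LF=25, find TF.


EF = ES + duration = 13 + 6 = 19
LS = LF - duration = 25 - 6 = 19
Total Float = LF - EF = 25 - 19
(or LS - ES = 19 - 13)
= 6


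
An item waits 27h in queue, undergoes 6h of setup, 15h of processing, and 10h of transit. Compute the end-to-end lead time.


Lead time = queue + setup + processing + transit
= 27 + 6 + 15 + 10
= 58 hours


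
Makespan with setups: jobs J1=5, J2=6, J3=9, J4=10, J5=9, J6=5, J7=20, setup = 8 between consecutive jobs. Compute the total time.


Makespan = Σ processing + (n-1) × setup
= (5 + 6 + 9 + 10 + 9 + 5 + 20) + (7-1)×8
= 64 + 48
= 112 time units


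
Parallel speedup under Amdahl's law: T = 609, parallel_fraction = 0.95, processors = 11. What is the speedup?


Amdahl's law: T_p = T × ((1-p) + p/N)
= 609 × ((1-0.95) + 0.95/11)
= 609 × (0.05 + 0.0864)
= 609 × 0.1364
= 83.05
Speedup = 609/83.05
= 7.33×


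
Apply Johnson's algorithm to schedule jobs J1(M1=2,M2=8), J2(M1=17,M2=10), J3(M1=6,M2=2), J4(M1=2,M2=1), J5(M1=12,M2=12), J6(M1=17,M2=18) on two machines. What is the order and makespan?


Johnson's rule:
Group 1 (M1≤M2, sort by M1): ['J1', 'J5', 'J6']
Group 2 (M1>M2, sort desc M2): ['J2', 'J3', 'J4']
Sequence: J1 → J5 → J6 → J2 → J3 → J4
Makespan calculation:
  J1: M1 done=2, M2 done=10
  J5: M1 done=14, M2 done=26
  J6: M1 done=31, M2 done=49
  J2: M1 done=48, M2 done=59
  J3: M1 done=54, M2 done=61
  J4: M1 done=56, M2 done=62
= Sequence: J1 → J5 → J6 → J2 → J3 → J4, Makespan: 62


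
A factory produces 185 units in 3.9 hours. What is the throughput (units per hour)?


Throughput = units / time
= 185 / 3.9
= 47.4 units/hour


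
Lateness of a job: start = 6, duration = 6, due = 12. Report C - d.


Completion = 6 + 6 = 12
Lateness = C - d = 12 - 12
= 0


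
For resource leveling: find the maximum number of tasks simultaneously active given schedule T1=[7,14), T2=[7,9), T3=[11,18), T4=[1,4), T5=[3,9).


Check each time point for overlaps:
  t=7: 3 tasks active (T1, T2, T5)
Max concurrent = 3


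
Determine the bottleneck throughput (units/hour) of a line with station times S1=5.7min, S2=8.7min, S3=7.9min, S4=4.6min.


Bottleneck = longest station time
Station times: [5.7, 8.7, 7.9, 4.6]
Max = 8.7 min
Rate = 60 / 8.7
= 6.90 units/hour (bottleneck: 8.7min)


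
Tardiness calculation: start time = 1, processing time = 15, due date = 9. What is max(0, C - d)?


Completion = start + processing = 1 + 15 = 16
Tardiness = max(0, C - d) = max(0, 16 - 9)
= max(0, 7)
= 7


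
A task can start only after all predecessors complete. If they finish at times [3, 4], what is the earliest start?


ES = max of all predecessor completion times
Predecessors: [3, 4]
ES = max(3, 4)
= 4


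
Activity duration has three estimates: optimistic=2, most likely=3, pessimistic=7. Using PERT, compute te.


te = (o + 4m + p) / 6
= (2 + 4×3 + 7) / 6
= (2 + 12 + 7) / 6
= 21 / 6
= 3.50


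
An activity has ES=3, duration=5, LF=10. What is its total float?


EF = ES + duration = 3 + 5 = 8
LS = LF - duration = 10 - 5 = 5
Total Float = LF - EF = 10 - 8
(or LS - ES = 5 - 3)
= 2


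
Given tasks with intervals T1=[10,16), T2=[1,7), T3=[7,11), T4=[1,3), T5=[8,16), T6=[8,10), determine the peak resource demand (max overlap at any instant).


Check each time point for overlaps:
  t=8: 3 tasks active (T3, T5, T6)
Max concurrent = 3


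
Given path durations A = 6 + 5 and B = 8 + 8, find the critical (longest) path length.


Path A: 6 + 5 = 11
Path B: 8 + 8 = 16
Critical path = longest = max(11, 16)
= 16 (Path B)


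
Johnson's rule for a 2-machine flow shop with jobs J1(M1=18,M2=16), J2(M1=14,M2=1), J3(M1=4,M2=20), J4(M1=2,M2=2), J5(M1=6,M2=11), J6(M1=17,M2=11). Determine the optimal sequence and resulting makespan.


Johnson's rule:
Group 1 (M1≤M2, sort by M1): ['J4', 'J3', 'J5']
Group 2 (M1>M2, sort desc M2): ['J1', 'J6', 'J2']
Sequence: J4 → J3 → J5 → J1 → J6 → J2
Makespan calculation:
  J4: M1 done=2, M2 done=4
  J3: M1 done=6, M2 done=26
  J5: M1 done=12, M2 done=37
  J1: M1 done=30, M2 done=53
  J6: M1 done=47, M2 done=64
  J2: M1 done=61, M2 done=65
= Sequence: J4 → J3 → J5 → J1 → J6 → J2, Makespan: 65


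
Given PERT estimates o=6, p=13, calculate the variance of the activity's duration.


σ² = ((p - o) / 6)² = (p - o)² / 36
= (13 - 6)² / 36
= 7² / 36
= 49 / 36
= 1.3611


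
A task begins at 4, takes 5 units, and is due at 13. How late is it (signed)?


Completion = 4 + 5 = 9
Lateness = C - d = 9 - 13
= -4


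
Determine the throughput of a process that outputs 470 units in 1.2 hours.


Throughput = units / time
= 470 / 1.2
= 391.7 units/hour


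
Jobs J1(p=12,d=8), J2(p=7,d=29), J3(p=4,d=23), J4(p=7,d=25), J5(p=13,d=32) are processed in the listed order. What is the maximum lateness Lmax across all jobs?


Lateness per job (L = C - d):
  J1: C=12, d=8, L=4
  J2: C=19, d=29, L=-10
  J3: C=23, d=23, L=0
  J4: C=30, d=25, L=5
  J5: C=43, d=32, L=11
Lmax = max(4, -10, 0, 5, 11)
= 11


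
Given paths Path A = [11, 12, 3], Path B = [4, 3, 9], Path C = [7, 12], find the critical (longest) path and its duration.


Path A: 11 + 12 + 3 = 26
Path B: 4 + 3 + 9 = 16
Path C: 7 + 12 = 19
Critical path = longest = max(26, 16, 19)
= 26 (Path A)


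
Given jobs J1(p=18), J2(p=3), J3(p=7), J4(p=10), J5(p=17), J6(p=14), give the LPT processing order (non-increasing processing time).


LPT: sort by longest processing time first
  J1: p=18
  J5: p=17
  J6: p=14
  J4: p=10
  J3: p=7
  J2: p=3
Order: J1 → J5 → J6 → J4 → J3 → J2


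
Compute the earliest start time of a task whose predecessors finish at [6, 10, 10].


ES = max of all predecessor completion times
Predecessors: [6, 10, 10]
ES = max(6, 10, 10)
= 10


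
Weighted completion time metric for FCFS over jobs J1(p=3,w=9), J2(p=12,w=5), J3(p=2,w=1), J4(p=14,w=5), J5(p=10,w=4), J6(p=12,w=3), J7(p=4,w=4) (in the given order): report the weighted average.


Completion times:
  J1: C=3, w×C=9×3=27
  J2: C=15, w×C=5×15=75
  J3: C=17, w×C=1×17=17
  J4: C=31, w×C=5×31=155
  J5: C=41, w×C=4×41=164
  J6: C=53, w×C=3×53=159
  J7: C=57, w×C=4×57=228
Sum w×C = 825
Sum w = 31
Weighted avg = 825/31
= 26.61


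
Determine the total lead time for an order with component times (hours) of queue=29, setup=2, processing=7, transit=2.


Lead time = queue + setup + processing + transit
= 29 + 2 + 7 + 2
= 40 hours


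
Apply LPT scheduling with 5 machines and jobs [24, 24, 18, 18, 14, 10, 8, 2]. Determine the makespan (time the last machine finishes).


Jobs (LPT sorted): [24, 24, 18, 18, 14, 10, 8, 2]
Machines: 5
  J=24 → Machine 1 (load: 0+24=24)
  J=24 → Machine 2 (load: 0+24=24)
  J=18 → Machine 3 (load: 0+18=18)
  J=18 → Machine 4 (load: 0+18=18)
  J=14 → Machine 5 (load: 0+14=14)
  J=10 → Machine 5 (load: 14+10=24)
  J=8 → Machine 3 (load: 18+8=26)
  J=2 → Machine 4 (load: 18+2=20)
Machine loads: [24, 24, 26, 20, 24]
Makespan = max = 26 time units


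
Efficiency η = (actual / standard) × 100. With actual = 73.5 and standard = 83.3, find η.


Efficiency = (actual / standard) × 100
= (73.5 / 83.3) × 100
= 88.2%


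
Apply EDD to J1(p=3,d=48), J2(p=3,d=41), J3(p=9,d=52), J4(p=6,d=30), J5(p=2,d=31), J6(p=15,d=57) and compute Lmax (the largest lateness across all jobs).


EDD order: J4 → J5 → J2 → J1 → J3 → J6
Completion and lateness:
  J4: C=6, d=30, L=6-30=-24
  J5: C=8, d=31, L=8-31=-23
  J2: C=11, d=41, L=11-41=-30
  J1: C=14, d=48, L=14-48=-34
  J3: C=23, d=52, L=23-52=-29
  J6: C=38, d=57, L=38-57=-19
Lmax = max(-24, -23, -30, -34, -29, -19)
= -19


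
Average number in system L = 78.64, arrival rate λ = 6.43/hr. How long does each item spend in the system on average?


Little's law: L = λW → W = L / λ
= 78.64 / 6.43
= 12.23 hours


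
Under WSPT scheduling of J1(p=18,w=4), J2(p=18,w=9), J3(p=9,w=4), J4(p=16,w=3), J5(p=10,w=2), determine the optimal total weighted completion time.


WSPT order (by p/w): J2 → J3 → J1 → J5 → J4
  J2: C=18, w·C=9×18=162
  J3: C=27, w·C=4×27=108
  J1: C=45, w·C=4×45=180
  J5: C=55, w·C=2×55=110
  J4: C=71, w·C=3×71=213
Σ w·C = 773
= 773


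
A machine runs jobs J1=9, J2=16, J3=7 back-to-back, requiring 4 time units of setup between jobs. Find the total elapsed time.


Makespan = Σ processing + (n-1) × setup
= (9 + 16 + 7) + (3-1)×4
= 32 + 8
= 40 time units


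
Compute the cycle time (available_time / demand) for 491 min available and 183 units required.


Cycle time = available time / demand
= 491 / 183
= 2.68 min/unit


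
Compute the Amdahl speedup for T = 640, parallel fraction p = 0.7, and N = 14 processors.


Amdahl's law: T_p = T × ((1-p) + p/N)
= 640 × ((1-0.7) + 0.7/14)
= 640 × (0.30 + 0.0500)
= 640 × 0.3500
= 224.00
Speedup = 640/224.00
= 2.86×


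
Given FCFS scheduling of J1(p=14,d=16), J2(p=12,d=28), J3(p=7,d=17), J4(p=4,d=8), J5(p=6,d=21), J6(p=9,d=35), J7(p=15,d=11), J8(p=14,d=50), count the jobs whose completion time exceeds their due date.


Completion vs due date:
  J1: C=14, d=16 → on time
  J2: C=26, d=28 → on time
  J3: C=33, d=17 → TARDY
  J4: C=37, d=8 → TARDY
  J5: C=43, d=21 → TARDY
  J6: C=52, d=35 → TARDY
  J7: C=67, d=11 → TARDY
  J8: C=81, d=50 → TARDY
Tardy jobs: J3, J4, J5, J6, J7, J8
Count = 6


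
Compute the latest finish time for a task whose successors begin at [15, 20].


LF = min of all successor start times
Successors start at: [15, 20]
LF = min(15, 20)
= 15


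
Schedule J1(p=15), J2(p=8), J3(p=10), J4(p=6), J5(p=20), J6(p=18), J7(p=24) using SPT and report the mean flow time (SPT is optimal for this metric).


SPT order: J4 → J2 → J3 → J1 → J6 → J5 → J7
Completion times:
  J4: C=6
  J2: C=14
  J3: C=24
  J1: C=39
  J6: C=57
  J5: C=77
  J7: C=101
Sum = 318, n = 7
Mean flow = 318/7
= 45.43


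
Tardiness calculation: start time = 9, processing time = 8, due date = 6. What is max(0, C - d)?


Completion = start + processing = 9 + 8 = 17
Tardiness = max(0, C - d) = max(0, 17 - 6)
= max(0, 11)
= 11


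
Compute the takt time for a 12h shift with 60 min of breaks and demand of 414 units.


Available = 12×60 - 60 = 660 min
Takt time = 660 / 414
= 1.59 min/unit


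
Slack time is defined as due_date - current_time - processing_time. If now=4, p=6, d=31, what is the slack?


Slack = due - current_time - processing
= 31 - 4 - 6
= 21


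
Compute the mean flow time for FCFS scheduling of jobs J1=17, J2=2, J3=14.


Completion times:
  J1: completes at 17
  J2: completes at 19
  J3: completes at 33
Sum = 69
Average = 69/3
= 23.00


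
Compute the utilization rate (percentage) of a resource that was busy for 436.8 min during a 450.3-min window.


Utilization = busy / total × 100
= 436.8 / 450.3 × 100
= 97.0%


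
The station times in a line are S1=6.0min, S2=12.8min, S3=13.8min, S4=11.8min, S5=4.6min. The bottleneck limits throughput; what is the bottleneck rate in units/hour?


Bottleneck = longest station time
Station times: [6.0, 12.8, 13.8, 11.8, 4.6]
Max = 13.8 min
Rate = 60 / 13.8
= 4.35 units/hour (bottleneck: 13.8min)


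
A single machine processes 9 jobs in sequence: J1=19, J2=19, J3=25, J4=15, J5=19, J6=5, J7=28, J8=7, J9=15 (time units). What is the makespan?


Sequential makespan: sum all processing times
= 19 + 19 + 25 + 15 + 19 + 5 + 28 + 7 + 15
= 152 time units


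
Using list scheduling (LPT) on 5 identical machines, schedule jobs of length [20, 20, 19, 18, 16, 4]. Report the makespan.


Jobs (LPT sorted): [20, 20, 19, 18, 16, 4]
Machines: 5
  J=20 → Machine 1 (load: 0+20=20)
  J=20 → Machine 2 (load: 0+20=20)
  J=19 → Machine 3 (load: 0+19=19)
  J=18 → Machine 4 (load: 0+18=18)
  J=16 → Machine 5 (load: 0+16=16)
  J=4 → Machine 5 (load: 16+4=20)
Machine loads: [20, 20, 19, 18, 20]
Makespan = max = 20 time units
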